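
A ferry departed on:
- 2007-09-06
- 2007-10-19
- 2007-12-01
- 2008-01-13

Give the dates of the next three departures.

Every event comes 43 days after the last (43, 43, 43).
2008-01-13 + 43 days = 2008-02-25.
2008-02-25 + 43 days = 2008-04-08.
2008-04-08 + 43 days = 2008-05-21.

2008-02-25, 2008-04-08, 2008-05-21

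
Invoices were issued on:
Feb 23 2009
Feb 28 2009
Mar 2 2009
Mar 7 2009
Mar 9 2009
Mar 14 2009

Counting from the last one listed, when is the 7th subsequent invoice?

Apr 6 2009

The gap pattern 5, 2, 5, 2, 5 repeats every 2 events.
These are the Mondays and Saturdays of each week.
The following Monday is Mar 16 2009.
Next Saturday: Mar 21 2009.
The following Monday is Mar 23 2009.
Next Saturday: Mar 28 2009.
The following Monday is Mar 30 2009.
Next Saturday: Apr 4 2009.
The following Monday is Apr 6 2009.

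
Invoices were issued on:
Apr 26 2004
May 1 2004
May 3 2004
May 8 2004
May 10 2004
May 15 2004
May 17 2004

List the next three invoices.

The gap pattern 5, 2, 5, 2, 5, 2 repeats every 2 events.
These are the Mondays and Saturdays of each week.
Next Saturday: May 22 2004.
The following Monday is May 24 2004.
Next Saturday: May 29 2004.

May 22 2004, May 24 2004, May 29 2004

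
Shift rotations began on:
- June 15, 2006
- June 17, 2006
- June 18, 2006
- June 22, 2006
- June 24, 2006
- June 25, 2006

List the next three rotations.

The gap pattern 2, 1, 4, 2, 1 repeats every 3 events.
These are the Thursdays, Saturdays and Sundays of each week.
Next Thursday: June 29, 2006.
The following Saturday is July 1, 2006.
The following Sunday is July 2, 2006.

June 29, 2006; July 1, 2006; July 2, 2006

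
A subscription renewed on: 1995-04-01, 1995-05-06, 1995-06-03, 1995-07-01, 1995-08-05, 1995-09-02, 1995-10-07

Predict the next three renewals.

These are Saturdays at 28- or 35-day spacing (35, 28, 28, 35, 28, 35).
The pattern: 1st Saturday of the month.
November 1995 — 1st Saturday is 1995-11-04.
1st Saturday of December 1995: 1995-12-02.
1st Saturday of January 1996: 1996-01-06.

1995-11-04, 1995-12-02, 1996-01-06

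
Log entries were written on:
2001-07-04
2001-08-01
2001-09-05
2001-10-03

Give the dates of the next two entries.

Gaps: 28, 35, 28 days — a mix of 28 and 35. Every date is a Wednesday.
Each is the 1st Wednesday of its month.
1st Wednesday of November 2001: 2001-11-07.
December 2001 — 1st Wednesday is 2001-12-05.

2001-11-07, 2001-12-05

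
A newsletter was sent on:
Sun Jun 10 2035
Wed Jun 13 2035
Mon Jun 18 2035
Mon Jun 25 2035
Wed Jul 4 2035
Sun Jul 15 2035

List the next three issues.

Gaps: 3, 5, 7, 9, 11 days — each gap is 2 larger than the previous one.
Next gap: 13 days. Sun Jul 15 2035 + 13 days = Sat Jul 28 2035.
Next gap: 15 days. Sat Jul 28 2035 + 15 days = Sun Aug 12 2035.
Next gap: 17 days. Sun Aug 12 2035 + 17 days = Wed Aug 29 2035.

Sat Jul 28 2035, Sun Aug 12 2035, Wed Aug 29 2035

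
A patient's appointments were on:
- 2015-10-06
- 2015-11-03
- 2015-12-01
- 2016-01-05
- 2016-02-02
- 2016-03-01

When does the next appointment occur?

2016-04-05

All dates are Tuesdays, 28, 28, 35, 28, 28 days apart.
Specifically, the 1st Tuesday of each month.
1st Tuesday of April 2016: 2016-04-05.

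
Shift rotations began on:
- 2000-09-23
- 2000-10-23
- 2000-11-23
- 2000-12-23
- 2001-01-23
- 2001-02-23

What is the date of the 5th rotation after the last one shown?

2001-07-23

Gaps: 30, 31, 30, 31, 31 days — not constant. Every event is on the 23rd of the month.
Pattern: the 23rd of each month.
Next: March 2001 → 2001-03-23.
Next: April 2001 → 2001-04-23.
May 2001: 2001-05-23.
June 2001: 2001-06-23.
Next: July 2001 → 2001-07-23.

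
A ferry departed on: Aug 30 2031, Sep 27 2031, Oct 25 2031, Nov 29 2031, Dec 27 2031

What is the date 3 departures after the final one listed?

All Saturdays; the gaps (28, 28, 35, 28) vary with month length.
This is the last Saturday of each month.
Last Saturday of January 2032: Jan 31 2032.
February 2032 ends with Saturday Feb 28 2032.
Last Saturday of March 2032: Mar 27 2032.

Mar 27 2032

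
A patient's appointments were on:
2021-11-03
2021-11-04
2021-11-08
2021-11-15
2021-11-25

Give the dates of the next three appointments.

Intervals are 1, 4, 7, 10 days — an arithmetic progression with common difference 3.
Next gap: 13 days. 2021-11-25 + 13 days = 2021-12-08.
Next gap: 16 days. 2021-12-08 + 16 days = 2021-12-24.
Next gap: 19 days. 2021-12-24 + 19 days = 2022-01-12.

2021-12-08, 2021-12-24, 2022-01-12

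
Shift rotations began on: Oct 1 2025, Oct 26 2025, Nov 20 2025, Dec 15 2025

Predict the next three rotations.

Jan 9 2026, Feb 3 2026, Feb 28 2026

Every event comes 25 days after the last (25, 25, 25).
Dec 15 2025 + 25 days = Jan 9 2026.
Jan 9 2026 + 25 days = Feb 3 2026.
Feb 3 2026 + 25 days = Feb 28 2026.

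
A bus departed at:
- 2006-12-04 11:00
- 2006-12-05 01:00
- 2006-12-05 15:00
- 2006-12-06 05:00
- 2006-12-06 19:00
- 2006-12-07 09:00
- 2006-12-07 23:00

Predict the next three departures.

Spacing: 14, 14, 14, 14, 14, 14 h — constant 14 h.
2006-12-07 23:00 + 14 h = 2006-12-08 13:00.
2006-12-08 13:00 + 14 h = 2006-12-09 03:00.
2006-12-09 03:00 + 14 h = 2006-12-09 17:00.

2006-12-08 13:00, 2006-12-09 03:00, 2006-12-09 17:00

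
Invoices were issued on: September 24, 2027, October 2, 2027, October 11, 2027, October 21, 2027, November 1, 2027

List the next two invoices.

November 13, 2027; November 26, 2027

The spacing grows by 1 each time: 8, 9, 10, 11 days.
Next gap: 12 days. November 1, 2027 + 12 days = November 13, 2027.
Next gap: 13 days. November 13, 2027 + 13 days = November 26, 2027.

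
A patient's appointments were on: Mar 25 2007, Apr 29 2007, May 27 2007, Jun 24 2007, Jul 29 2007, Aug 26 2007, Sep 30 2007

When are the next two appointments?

All Sundays; the gaps (35, 28, 28, 35, 28, 35) vary with month length.
This is the last Sunday of each month.
Last Sunday of October 2007: Oct 28 2007.
November 2007 ends with Sunday Nov 25 2007.

Oct 28 2007, Nov 25 2007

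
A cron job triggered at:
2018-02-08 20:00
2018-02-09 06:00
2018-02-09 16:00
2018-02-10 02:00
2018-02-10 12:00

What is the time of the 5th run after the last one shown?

2018-02-12 14:00

Gaps: 10, 10, 10, 10 hours — each event is 10 hours after the previous one.
2018-02-10 12:00 + 10 h = 2018-02-10 22:00.
2018-02-10 22:00 + 10 h = 2018-02-11 08:00.
2018-02-11 08:00 + 10 h = 2018-02-11 18:00.
2018-02-11 18:00 + 10 h = 2018-02-12 04:00.
2018-02-12 04:00 + 10 h = 2018-02-12 14:00.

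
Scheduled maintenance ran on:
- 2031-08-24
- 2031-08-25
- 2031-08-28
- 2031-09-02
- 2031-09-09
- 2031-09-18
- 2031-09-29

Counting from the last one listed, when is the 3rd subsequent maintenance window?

2031-11-13

The spacing grows by 2 each time: 1, 3, 5, 7, 9, 11 days.
Next gap: 13 days. 2031-09-29 + 13 days = 2031-10-12.
Next gap: 15 days. 2031-10-12 + 15 days = 2031-10-27.
Next gap: 17 days. 2031-10-27 + 17 days = 2031-11-13.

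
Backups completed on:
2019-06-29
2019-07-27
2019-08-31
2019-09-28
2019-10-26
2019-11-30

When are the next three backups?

2019-12-28, 2020-01-25, 2020-02-29

All Saturdays; the gaps (28, 35, 28, 28, 35) vary with month length.
This is the last Saturday of each month.
December 2019 ends with Saturday 2019-12-28.
January 2020 ends with Saturday 2020-01-25.
Last Saturday of February 2020: 2020-02-29.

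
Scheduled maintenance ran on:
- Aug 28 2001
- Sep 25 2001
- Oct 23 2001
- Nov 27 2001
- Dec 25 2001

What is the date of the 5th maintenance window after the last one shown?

May 28 2002

These are Tuesdays at 28- or 35-day spacing (28, 28, 35, 28).
The pattern: 4th Tuesday of the month.
January 2002 — 4th Tuesday is Jan 22 2002.
4th Tuesday of February 2002: Feb 26 2002.
4th Tuesday of March 2002: Mar 26 2002.
April 2002 — 4th Tuesday is Apr 23 2002.
May 2002 — 4th Tuesday is May 28 2002.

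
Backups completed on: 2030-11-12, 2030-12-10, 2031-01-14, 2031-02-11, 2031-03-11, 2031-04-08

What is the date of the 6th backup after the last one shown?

Gaps: 28, 35, 28, 28, 28 days — a mix of 28 and 35. Every date is a Tuesday.
Each is the 2nd Tuesday of its month.
2nd Tuesday of May 2031: 2031-05-13.
2nd Tuesday of June 2031: 2031-06-10.
July 2031 — 2nd Tuesday is 2031-07-08.
2nd Tuesday of August 2031: 2031-08-12.
2nd Tuesday of September 2031: 2031-09-09.
2nd Tuesday of October 2031: 2031-10-14.

2031-10-14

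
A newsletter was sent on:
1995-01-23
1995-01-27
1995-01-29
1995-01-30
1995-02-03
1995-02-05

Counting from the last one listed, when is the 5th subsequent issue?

1995-02-17

Gaps: 4, 2, 1, 4, 2 days — not constant, but cyclic with period 3.
The events fall on every Monday, Friday and Sunday.
Next Monday: 1995-02-06.
Next Friday: 1995-02-10.
Next Sunday: 1995-02-12.
The following Monday is 1995-02-13.
The following Friday is 1995-02-17.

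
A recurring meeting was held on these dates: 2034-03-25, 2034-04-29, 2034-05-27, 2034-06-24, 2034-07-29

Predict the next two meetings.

All Saturdays; the gaps (35, 28, 28, 35) vary with month length.
This is the last Saturday of each month.
Last Saturday of August 2034: 2034-08-26.
Last Saturday of September 2034: 2034-09-30.

2034-08-26, 2034-09-30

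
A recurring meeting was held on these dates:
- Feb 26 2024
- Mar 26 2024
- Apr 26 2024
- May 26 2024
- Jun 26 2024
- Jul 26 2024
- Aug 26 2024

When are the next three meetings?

Sep 26 2024, Oct 26 2024, Nov 26 2024

Gaps: 29, 31, 30, 31, 30, 31 days — not constant. Every event is on the 26th of the month.
Pattern: the 26th of each month.
September 2024: Sep 26 2024.
Next: October 2024 → Oct 26 2024.
Next: November 2024 → Nov 26 2024.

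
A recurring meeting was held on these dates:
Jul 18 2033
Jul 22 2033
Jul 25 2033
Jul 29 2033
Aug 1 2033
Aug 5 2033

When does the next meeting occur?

Aug 8 2033

Gaps: 4, 3, 4, 3, 4 days — not constant, but cyclic with period 2.
The events fall on every Monday and Friday.
Next Monday: Aug 8 2033.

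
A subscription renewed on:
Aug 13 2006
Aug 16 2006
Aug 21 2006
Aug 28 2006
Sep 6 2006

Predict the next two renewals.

Intervals are 3, 5, 7, 9 days — an arithmetic progression with common difference 2.
Next gap: 11 days. Sep 6 2006 + 11 days = Sep 17 2006.
Next gap: 13 days. Sep 17 2006 + 13 days = Sep 30 2006.

Sep 17 2006, Sep 30 2006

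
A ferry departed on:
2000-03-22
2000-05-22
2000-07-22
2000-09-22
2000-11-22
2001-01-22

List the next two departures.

2001-03-22, 2001-05-22

The day-of-month is always 22 (61, 61, 62, 61, 61 days between events).
So this recurs on the 22nd of every 2 months.
March 2001: 2001-03-22.
May 2001: 2001-05-22.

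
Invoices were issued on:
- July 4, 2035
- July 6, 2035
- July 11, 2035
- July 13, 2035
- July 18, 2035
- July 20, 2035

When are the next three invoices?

The gap pattern 2, 5, 2, 5, 2 repeats every 2 events.
These are the Wednesdays and Fridays of each week.
The following Wednesday is July 25, 2035.
The following Friday is July 27, 2035.
Next Wednesday: August 1, 2035.

July 25, 2035; July 27, 2035; August 1, 2035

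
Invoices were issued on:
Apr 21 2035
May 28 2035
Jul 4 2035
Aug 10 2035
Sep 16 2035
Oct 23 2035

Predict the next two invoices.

The spacing is 37, 37, 37, 37, 37 days — always 37 days.
Oct 23 2035 + 37 days = Nov 29 2035.
Nov 29 2035 + 37 days = Jan 5 2036.

Nov 29 2035, Jan 5 2036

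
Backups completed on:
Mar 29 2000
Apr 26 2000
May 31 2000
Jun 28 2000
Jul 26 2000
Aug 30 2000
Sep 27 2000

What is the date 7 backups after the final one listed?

These are Wednesdays with 28, 35, 28, 28, 35, 28-day gaps.
Each is the final Wednesday of its month — Mar 29 2000 is past the 28th, so '4th Wednesday' doesn't fit.
Last Wednesday of October 2000: Oct 25 2000.
November 2000 ends with Wednesday Nov 29 2000.
December 2000 ends with Wednesday Dec 27 2000.
January 2001 ends with Wednesday Jan 31 2001.
Last Wednesday of February 2001: Feb 28 2001.
March 2001 ends with Wednesday Mar 28 2001.
Last Wednesday of April 2001: Apr 25 2001.

Apr 25 2001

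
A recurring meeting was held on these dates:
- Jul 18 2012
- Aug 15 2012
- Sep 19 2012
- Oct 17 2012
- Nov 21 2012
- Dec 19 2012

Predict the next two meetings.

Jan 16 2013, Feb 20 2013

Gaps: 28, 35, 28, 35, 28 days — a mix of 28 and 35. Every date is a Wednesday.
Each is the 3rd Wednesday of its month.
3rd Wednesday of January 2013: Jan 16 2013.
February 2013 — 3rd Wednesday is Feb 20 2013.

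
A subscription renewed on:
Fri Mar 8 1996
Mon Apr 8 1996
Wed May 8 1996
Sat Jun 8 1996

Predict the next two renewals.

The day-of-month is always 8 (31, 30, 31 days between events).
So this recurs on the 8th of each month.
Next: July 1996 → Mon Jul 8 1996.
Next: August 1996 → Thu Aug 8 1996.

Mon Jul 8 1996, Thu Aug 8 1996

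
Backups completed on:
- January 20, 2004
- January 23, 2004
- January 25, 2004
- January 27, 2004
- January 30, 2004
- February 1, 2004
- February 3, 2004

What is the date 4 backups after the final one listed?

Gaps: 3, 2, 2, 3, 2, 2 days — not constant, but cyclic with period 3.
The events fall on every Tuesday, Friday and Sunday.
The following Friday is February 6, 2004.
The following Sunday is February 8, 2004.
The following Tuesday is February 10, 2004.
Next Friday: February 13, 2004.

February 13, 2004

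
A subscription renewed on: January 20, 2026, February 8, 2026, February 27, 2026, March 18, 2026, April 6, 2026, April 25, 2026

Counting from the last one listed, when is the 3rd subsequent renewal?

June 21, 2026

Every event comes 19 days after the last (19, 19, 19, 19, 19).
April 25, 2026 + 19 days = May 14, 2026.
May 14, 2026 + 19 days = June 2, 2026.
June 2, 2026 + 19 days = June 21, 2026.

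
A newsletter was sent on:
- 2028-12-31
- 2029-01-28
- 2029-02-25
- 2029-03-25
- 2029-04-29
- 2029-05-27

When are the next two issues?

2029-06-24, 2029-07-29

These are Sundays with 28, 28, 28, 35, 28-day gaps.
Each is the final Sunday of its month — 2028-12-31 is past the 28th, so '4th Sunday' doesn't fit.
June 2029 ends with Sunday 2029-06-24.
Last Sunday of July 2029: 2029-07-29.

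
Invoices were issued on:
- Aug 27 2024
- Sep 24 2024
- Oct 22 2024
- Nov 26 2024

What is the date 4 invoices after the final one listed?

Gaps: 28, 28, 35 days — a mix of 28 and 35. Every date is a Tuesday.
Each is the 4th Tuesday of its month.
4th Tuesday of December 2024: Dec 24 2024.
4th Tuesday of January 2025: Jan 28 2025.
February 2025 — 4th Tuesday is Feb 25 2025.
March 2025 — 4th Tuesday is Mar 25 2025.

Mar 25 2025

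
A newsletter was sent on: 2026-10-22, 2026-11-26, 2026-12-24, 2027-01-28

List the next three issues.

2027-02-25, 2027-03-25, 2027-04-22

All dates are Thursdays, 35, 28, 35 days apart.
Specifically, the 4th Thursday of each month.
4th Thursday of February 2027: 2027-02-25.
4th Thursday of March 2027: 2027-03-25.
April 2027 — 4th Thursday is 2027-04-22.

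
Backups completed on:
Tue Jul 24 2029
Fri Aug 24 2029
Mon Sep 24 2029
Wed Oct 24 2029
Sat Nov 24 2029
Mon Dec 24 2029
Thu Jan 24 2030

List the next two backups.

Sun Feb 24 2030, Sun Mar 24 2030

The day-of-month is always 24 (31, 31, 30, 31, 30, 31 days between events).
So this recurs on the 24th of each month.
Next: February 2030 → Sun Feb 24 2030.
March 2030: Sun Mar 24 2030.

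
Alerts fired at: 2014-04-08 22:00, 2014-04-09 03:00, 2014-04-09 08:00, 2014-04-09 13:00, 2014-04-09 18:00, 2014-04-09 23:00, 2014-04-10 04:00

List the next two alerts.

The interval is a steady 5 hours (5, 5, 5, 5, 5, 5).
2014-04-10 04:00 + 5 h = 2014-04-10 09:00.
2014-04-10 09:00 + 5 h = 2014-04-10 14:00.

2014-04-10 09:00, 2014-04-10 14:00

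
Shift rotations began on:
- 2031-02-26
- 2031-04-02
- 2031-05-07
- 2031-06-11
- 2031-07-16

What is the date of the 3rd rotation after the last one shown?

2031-10-29

The spacing is 35, 35, 35, 35 days — always 35 days.
2031-07-16 + 35 days = 2031-08-20.
2031-08-20 + 35 days = 2031-09-24.
2031-09-24 + 35 days = 2031-10-29.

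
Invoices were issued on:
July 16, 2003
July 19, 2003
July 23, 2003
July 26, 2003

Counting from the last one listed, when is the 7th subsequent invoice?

August 20, 2003

The gap pattern 3, 4, 3 repeats every 2 events.
These are the Wednesdays and Saturdays of each week.
Next Wednesday: July 30, 2003.
The following Saturday is August 2, 2003.
Next Wednesday: August 6, 2003.
Next Saturday: August 9, 2003.
The following Wednesday is August 13, 2003.
The following Saturday is August 16, 2003.
The following Wednesday is August 20, 2003.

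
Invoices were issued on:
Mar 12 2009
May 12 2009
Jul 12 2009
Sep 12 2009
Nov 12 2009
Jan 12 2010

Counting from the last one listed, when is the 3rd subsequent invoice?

The day-of-month is always 12 (61, 61, 62, 61, 61 days between events).
So this recurs on the 12th of every 2 months.
March 2010: Mar 12 2010.
May 2010: May 12 2010.
Next: July 2010 → Jul 12 2010.

Jul 12 2010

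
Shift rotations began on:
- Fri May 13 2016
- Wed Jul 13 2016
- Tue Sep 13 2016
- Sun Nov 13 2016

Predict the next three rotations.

Fri Jan 13 2017, Mon Mar 13 2017, Sat May 13 2017

Gaps: 61, 62, 61 days — not constant. Every event is on the 13th of the month.
Pattern: the 13th of every 2 months.
January 2017: Fri Jan 13 2017.
Next: March 2017 → Mon Mar 13 2017.
May 2017: Sat May 13 2017.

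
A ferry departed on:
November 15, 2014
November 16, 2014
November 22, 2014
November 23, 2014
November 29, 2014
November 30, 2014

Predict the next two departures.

Gaps: 1, 6, 1, 6, 1 days — not constant, but cyclic with period 2.
The events fall on every Saturday and Sunday.
Next Saturday: December 6, 2014.
Next Sunday: December 7, 2014.

December 6, 2014; December 7, 2014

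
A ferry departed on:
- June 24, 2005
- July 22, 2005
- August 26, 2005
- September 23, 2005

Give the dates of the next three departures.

October 28, 2005; November 25, 2005; December 23, 2005

Gaps: 28, 35, 28 days — a mix of 28 and 35. Every date is a Friday.
Each is the 4th Friday of its month.
October 2005 — 4th Friday is October 28, 2005.
November 2005 — 4th Friday is November 25, 2005.
December 2005 — 4th Friday is December 23, 2005.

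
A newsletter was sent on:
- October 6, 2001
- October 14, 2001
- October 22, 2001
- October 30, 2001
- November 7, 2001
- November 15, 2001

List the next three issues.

November 23, 2001; December 1, 2001; December 9, 2001

Gaps between consecutive events: 8, 8, 8, 8, 8 days — a constant 8-day interval.
November 15, 2001 + 8 days = November 23, 2001.
November 23, 2001 + 8 days = December 1, 2001.
December 1, 2001 + 8 days = December 9, 2001.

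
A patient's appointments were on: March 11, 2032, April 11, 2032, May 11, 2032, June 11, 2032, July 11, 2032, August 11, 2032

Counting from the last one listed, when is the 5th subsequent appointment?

January 11, 2033

Gaps: 31, 30, 31, 30, 31 days — not constant. Every event is on the 11th of the month.
Pattern: the 11th of each month.
September 2032: September 11, 2032.
Next: October 2032 → October 11, 2032.
November 2032: November 11, 2032.
Next: December 2032 → December 11, 2032.
Next: January 2033 → January 11, 2033.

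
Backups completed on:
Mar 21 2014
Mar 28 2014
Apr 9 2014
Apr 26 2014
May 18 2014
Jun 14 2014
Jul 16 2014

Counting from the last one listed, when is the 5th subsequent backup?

The spacing grows by 5 each time: 7, 12, 17, 22, 27, 32 days.
Next gap: 37 days. Jul 16 2014 + 37 days = Aug 22 2014.
Next gap: 42 days. Aug 22 2014 + 42 days = Oct 3 2014.
Next gap: 47 days. Oct 3 2014 + 47 days = Nov 19 2014.
Next gap: 52 days. Nov 19 2014 + 52 days = Jan 10 2015.
Next gap: 57 days. Jan 10 2015 + 57 days = Mar 8 2015.

Mar 8 2015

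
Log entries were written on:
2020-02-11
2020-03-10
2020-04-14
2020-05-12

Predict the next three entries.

2020-06-09, 2020-07-14, 2020-08-11

Gaps: 28, 35, 28 days — a mix of 28 and 35. Every date is a Tuesday.
Each is the 2nd Tuesday of its month.
June 2020 — 2nd Tuesday is 2020-06-09.
2nd Tuesday of July 2020: 2020-07-14.
2nd Tuesday of August 2020: 2020-08-11.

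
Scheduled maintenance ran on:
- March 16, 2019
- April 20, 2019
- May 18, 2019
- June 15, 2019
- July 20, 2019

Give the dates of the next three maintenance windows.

These are Saturdays at 28- or 35-day spacing (35, 28, 28, 35).
The pattern: 3rd Saturday of the month.
3rd Saturday of August 2019: August 17, 2019.
3rd Saturday of September 2019: September 21, 2019.
3rd Saturday of October 2019: October 19, 2019.

August 17, 2019; September 21, 2019; October 19, 2019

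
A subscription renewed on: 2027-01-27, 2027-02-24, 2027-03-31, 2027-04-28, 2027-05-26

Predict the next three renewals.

2027-06-30, 2027-07-28, 2027-08-25

These are Wednesdays with 28, 35, 28, 28-day gaps.
Each is the final Wednesday of its month — 2027-03-31 is past the 28th, so '4th Wednesday' doesn't fit.
June 2027 ends with Wednesday 2027-06-30.
July 2027 ends with Wednesday 2027-07-28.
Last Wednesday of August 2027: 2027-08-25.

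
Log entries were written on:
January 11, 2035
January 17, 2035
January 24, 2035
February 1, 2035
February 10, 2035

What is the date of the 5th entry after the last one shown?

The spacing grows by 1 each time: 6, 7, 8, 9 days.
Next gap: 10 days. February 10, 2035 + 10 days = February 20, 2035.
Next gap: 11 days. February 20, 2035 + 11 days = March 3, 2035.
Next gap: 12 days. March 3, 2035 + 12 days = March 15, 2035.
Next gap: 13 days. March 15, 2035 + 13 days = March 28, 2035.
Next gap: 14 days. March 28, 2035 + 14 days = April 11, 2035.

April 11, 2035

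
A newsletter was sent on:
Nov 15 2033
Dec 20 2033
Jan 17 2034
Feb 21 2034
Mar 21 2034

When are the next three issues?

All dates are Tuesdays, 35, 28, 35, 28 days apart.
Specifically, the 3rd Tuesday of each month.
April 2034 — 3rd Tuesday is Apr 18 2034.
May 2034 — 3rd Tuesday is May 16 2034.
3rd Tuesday of June 2034: Jun 20 2034.

Apr 18 2034, May 16 2034, Jun 20 2034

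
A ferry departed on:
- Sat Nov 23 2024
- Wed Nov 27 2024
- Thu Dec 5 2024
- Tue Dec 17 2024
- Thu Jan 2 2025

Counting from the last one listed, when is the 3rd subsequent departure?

Gaps: 4, 8, 12, 16 days — each gap is 4 larger than the previous one.
Next gap: 20 days. Thu Jan 2 2025 + 20 days = Wed Jan 22 2025.
Next gap: 24 days. Wed Jan 22 2025 + 24 days = Sat Feb 15 2025.
Next gap: 28 days. Sat Feb 15 2025 + 28 days = Sat Mar 15 2025.

Sat Mar 15 2025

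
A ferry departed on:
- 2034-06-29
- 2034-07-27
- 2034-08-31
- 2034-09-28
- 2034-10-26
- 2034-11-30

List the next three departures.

Every date is a Thursday; gaps 28, 35, 28, 28, 35 days.
Each is the last Thursday of its month (at least one falls on the 29th or later, ruling out '4th Thursday').
Last Thursday of December 2034: 2034-12-28.
Last Thursday of January 2035: 2035-01-25.
February 2035 ends with Thursday 2035-02-22.

2034-12-28, 2035-01-25, 2035-02-22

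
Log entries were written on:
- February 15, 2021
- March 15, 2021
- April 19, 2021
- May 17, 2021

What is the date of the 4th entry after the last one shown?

September 20, 2021

All dates are Mondays, 28, 35, 28 days apart.
Specifically, the 3rd Monday of each month.
3rd Monday of June 2021: June 21, 2021.
3rd Monday of July 2021: July 19, 2021.
3rd Monday of August 2021: August 16, 2021.
September 2021 — 3rd Monday is September 20, 2021.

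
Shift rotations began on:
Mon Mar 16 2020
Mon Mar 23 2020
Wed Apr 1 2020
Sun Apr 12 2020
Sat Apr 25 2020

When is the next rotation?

The spacing grows by 2 each time: 7, 9, 11, 13 days.
Next gap: 15 days. Sat Apr 25 2020 + 15 days = Sun May 10 2020.

Sun May 10 2020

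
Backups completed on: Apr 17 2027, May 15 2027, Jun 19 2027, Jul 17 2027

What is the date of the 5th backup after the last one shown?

Dec 18 2027

All dates are Saturdays, 28, 35, 28 days apart.
Specifically, the 3rd Saturday of each month.
August 2027 — 3rd Saturday is Aug 21 2027.
3rd Saturday of September 2027: Sep 18 2027.
October 2027 — 3rd Saturday is Oct 16 2027.
November 2027 — 3rd Saturday is Nov 20 2027.
3rd Saturday of December 2027: Dec 18 2027.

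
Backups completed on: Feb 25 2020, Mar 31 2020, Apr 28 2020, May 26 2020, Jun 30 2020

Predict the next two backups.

Jul 28 2020, Aug 25 2020

Every date is a Tuesday; gaps 35, 28, 28, 35 days.
Each is the last Tuesday of its month (at least one falls on the 29th or later, ruling out '4th Tuesday').
July 2020 ends with Tuesday Jul 28 2020.
August 2020 ends with Tuesday Aug 25 2020.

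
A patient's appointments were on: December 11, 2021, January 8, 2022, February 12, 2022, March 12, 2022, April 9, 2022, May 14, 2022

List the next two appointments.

June 11, 2022; July 9, 2022

Gaps: 28, 35, 28, 28, 35 days — a mix of 28 and 35. Every date is a Saturday.
Each is the 2nd Saturday of its month.
June 2022 — 2nd Saturday is June 11, 2022.
July 2022 — 2nd Saturday is July 9, 2022.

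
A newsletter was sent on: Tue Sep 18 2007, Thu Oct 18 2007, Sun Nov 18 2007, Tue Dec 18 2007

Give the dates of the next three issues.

Each date is the 18th; the gaps (30, 31, 30) track the month lengths.
The rule is the 18th of each month.
Next: January 2008 → Fri Jan 18 2008.
Next: February 2008 → Mon Feb 18 2008.
Next: March 2008 → Tue Mar 18 2008.

Fri Jan 18 2008, Mon Feb 18 2008, Tue Mar 18 2008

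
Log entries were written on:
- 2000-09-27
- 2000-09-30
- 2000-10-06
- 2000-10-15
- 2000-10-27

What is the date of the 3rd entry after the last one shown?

The spacing grows by 3 each time: 3, 6, 9, 12 days.
Next gap: 15 days. 2000-10-27 + 15 days = 2000-11-11.
Next gap: 18 days. 2000-11-11 + 18 days = 2000-11-29.
Next gap: 21 days. 2000-11-29 + 21 days = 2000-12-20.

2000-12-20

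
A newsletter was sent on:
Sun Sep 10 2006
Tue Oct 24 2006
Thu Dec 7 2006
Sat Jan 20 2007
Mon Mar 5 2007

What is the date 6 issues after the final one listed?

Every event comes 44 days after the last (44, 44, 44, 44).
Mon Mar 5 2007 + 44 days = Wed Apr 18 2007.
Wed Apr 18 2007 + 44 days = Fri Jun 1 2007.
Fri Jun 1 2007 + 44 days = Sun Jul 15 2007.
Sun Jul 15 2007 + 44 days = Tue Aug 28 2007.
Tue Aug 28 2007 + 44 days = Thu Oct 11 2007.
Thu Oct 11 2007 + 44 days = Sat Nov 24 2007.

Sat Nov 24 2007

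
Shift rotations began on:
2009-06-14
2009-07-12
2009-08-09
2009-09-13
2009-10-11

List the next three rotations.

These are Sundays at 28- or 35-day spacing (28, 28, 35, 28).
The pattern: 2nd Sunday of the month.
2nd Sunday of November 2009: 2009-11-08.
2nd Sunday of December 2009: 2009-12-13.
2nd Sunday of January 2010: 2010-01-10.

2009-11-08, 2009-12-13, 2010-01-10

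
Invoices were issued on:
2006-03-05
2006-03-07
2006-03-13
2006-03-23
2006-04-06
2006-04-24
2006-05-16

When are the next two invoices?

Gaps: 2, 6, 10, 14, 18, 22 days — each gap is 4 larger than the previous one.
Next gap: 26 days. 2006-05-16 + 26 days = 2006-06-11.
Next gap: 30 days. 2006-06-11 + 30 days = 2006-07-11.

2006-06-11, 2006-07-11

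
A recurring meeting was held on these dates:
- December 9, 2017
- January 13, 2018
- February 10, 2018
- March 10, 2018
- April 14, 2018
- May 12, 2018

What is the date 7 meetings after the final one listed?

These are Saturdays at 28- or 35-day spacing (35, 28, 28, 35, 28).
The pattern: 2nd Saturday of the month.
June 2018 — 2nd Saturday is June 9, 2018.
2nd Saturday of July 2018: July 14, 2018.
2nd Saturday of August 2018: August 11, 2018.
2nd Saturday of September 2018: September 8, 2018.
October 2018 — 2nd Saturday is October 13, 2018.
November 2018 — 2nd Saturday is November 10, 2018.
December 2018 — 2nd Saturday is December 8, 2018.

December 8, 2018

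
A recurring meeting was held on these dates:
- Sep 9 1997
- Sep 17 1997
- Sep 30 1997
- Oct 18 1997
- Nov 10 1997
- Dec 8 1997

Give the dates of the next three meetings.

Jan 10 1998, Feb 17 1998, Apr 1 1998

Intervals are 8, 13, 18, 23, 28 days — an arithmetic progression with common difference 5.
Next gap: 33 days. Dec 8 1997 + 33 days = Jan 10 1998.
Next gap: 38 days. Jan 10 1998 + 38 days = Feb 17 1998.
Next gap: 43 days. Feb 17 1998 + 43 days = Apr 1 1998.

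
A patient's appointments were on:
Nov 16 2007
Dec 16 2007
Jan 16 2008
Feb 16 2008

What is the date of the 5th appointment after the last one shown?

Jul 16 2008

Gaps: 30, 31, 31 days — not constant. Every event is on the 16th of the month.
Pattern: the 16th of each month.
Next: March 2008 → Mar 16 2008.
Next: April 2008 → Apr 16 2008.
May 2008: May 16 2008.
June 2008: Jun 16 2008.
Next: July 2008 → Jul 16 2008.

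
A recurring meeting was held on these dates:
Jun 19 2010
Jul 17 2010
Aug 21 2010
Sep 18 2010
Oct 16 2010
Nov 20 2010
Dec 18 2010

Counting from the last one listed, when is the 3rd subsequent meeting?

Mar 19 2011

These are Saturdays at 28- or 35-day spacing (28, 35, 28, 28, 35, 28).
The pattern: 3rd Saturday of the month.
January 2011 — 3rd Saturday is Jan 15 2011.
3rd Saturday of February 2011: Feb 19 2011.
March 2011 — 3rd Saturday is Mar 19 2011.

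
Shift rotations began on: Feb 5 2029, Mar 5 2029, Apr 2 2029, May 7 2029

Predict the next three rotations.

Jun 4 2029, Jul 2 2029, Aug 6 2029

All dates are Mondays, 28, 28, 35 days apart.
Specifically, the 1st Monday of each month.
June 2029 — 1st Monday is Jun 4 2029.
1st Monday of July 2029: Jul 2 2029.
1st Monday of August 2029: Aug 6 2029.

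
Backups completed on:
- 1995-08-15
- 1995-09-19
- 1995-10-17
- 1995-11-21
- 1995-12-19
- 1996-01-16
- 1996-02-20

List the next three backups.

1996-03-19, 1996-04-16, 1996-05-21

These are Tuesdays at 28- or 35-day spacing (35, 28, 35, 28, 28, 35).
The pattern: 3rd Tuesday of the month.
3rd Tuesday of March 1996: 1996-03-19.
April 1996 — 3rd Tuesday is 1996-04-16.
3rd Tuesday of May 1996: 1996-05-21.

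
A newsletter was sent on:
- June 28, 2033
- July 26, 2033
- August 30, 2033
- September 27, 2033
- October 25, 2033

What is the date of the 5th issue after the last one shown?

These are Tuesdays with 28, 35, 28, 28-day gaps.
Each is the final Tuesday of its month — August 30, 2033 is past the 28th, so '4th Tuesday' doesn't fit.
November 2033 ends with Tuesday November 29, 2033.
December 2033 ends with Tuesday December 27, 2033.
Last Tuesday of January 2034: January 31, 2034.
February 2034 ends with Tuesday February 28, 2034.
Last Tuesday of March 2034: March 28, 2034.

March 28, 2034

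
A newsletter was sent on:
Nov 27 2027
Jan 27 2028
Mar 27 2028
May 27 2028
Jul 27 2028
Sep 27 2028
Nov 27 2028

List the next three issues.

Jan 27 2029, Mar 27 2029, May 27 2029

Each date is the 27th; the gaps (61, 60, 61, 61, 62, 61) track the month lengths.
The rule is the 27th of every 2 months.
Next: January 2029 → Jan 27 2029.
Next: March 2029 → Mar 27 2029.
Next: May 2029 → May 27 2029.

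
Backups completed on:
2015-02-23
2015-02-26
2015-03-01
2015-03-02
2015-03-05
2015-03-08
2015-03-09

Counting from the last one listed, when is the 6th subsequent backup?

Gaps: 3, 3, 1, 3, 3, 1 days — not constant, but cyclic with period 3.
The events fall on every Monday, Thursday and Sunday.
The following Thursday is 2015-03-12.
The following Sunday is 2015-03-15.
The following Monday is 2015-03-16.
The following Thursday is 2015-03-19.
Next Sunday: 2015-03-22.
The following Monday is 2015-03-23.

2015-03-23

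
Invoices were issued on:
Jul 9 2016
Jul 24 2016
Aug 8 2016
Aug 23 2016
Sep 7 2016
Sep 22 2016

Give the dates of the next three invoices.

Gaps between consecutive events: 15, 15, 15, 15, 15 days — a constant 15-day interval.
Sep 22 2016 + 15 days = Oct 7 2016.
Oct 7 2016 + 15 days = Oct 22 2016.
Oct 22 2016 + 15 days = Nov 6 2016.

Oct 7 2016, Oct 22 2016, Nov 6 2016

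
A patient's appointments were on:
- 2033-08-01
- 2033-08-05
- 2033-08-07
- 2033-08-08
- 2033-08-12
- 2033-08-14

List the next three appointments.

2033-08-15, 2033-08-19, 2033-08-21

Every event lands on a Monday or Friday or Sunday (gaps cycle 4, 2, 1, 4, 2).
So the schedule is: every Monday, Friday and Sunday.
Next Monday: 2033-08-15.
The following Friday is 2033-08-19.
The following Sunday is 2033-08-21.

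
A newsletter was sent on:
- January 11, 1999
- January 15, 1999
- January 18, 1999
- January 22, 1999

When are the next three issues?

January 25, 1999; January 29, 1999; February 1, 1999

The gap pattern 4, 3, 4 repeats every 2 events.
These are the Mondays and Fridays of each week.
The following Monday is January 25, 1999.
The following Friday is January 29, 1999.
The following Monday is February 1, 1999.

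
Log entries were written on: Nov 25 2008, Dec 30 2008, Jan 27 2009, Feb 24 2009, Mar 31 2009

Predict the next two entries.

All Tuesdays; the gaps (35, 28, 28, 35) vary with month length.
This is the last Tuesday of each month.
Last Tuesday of April 2009: Apr 28 2009.
Last Tuesday of May 2009: May 26 2009.

Apr 28 2009, May 26 2009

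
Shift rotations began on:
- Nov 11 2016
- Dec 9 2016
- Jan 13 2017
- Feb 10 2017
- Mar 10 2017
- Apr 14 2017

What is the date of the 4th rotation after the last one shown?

Gaps: 28, 35, 28, 28, 35 days — a mix of 28 and 35. Every date is a Friday.
Each is the 2nd Friday of its month.
May 2017 — 2nd Friday is May 12 2017.
June 2017 — 2nd Friday is Jun 9 2017.
July 2017 — 2nd Friday is Jul 14 2017.
August 2017 — 2nd Friday is Aug 11 2017.

Aug 11 2017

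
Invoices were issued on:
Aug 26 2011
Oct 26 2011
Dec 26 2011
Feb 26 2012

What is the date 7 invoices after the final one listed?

Apr 26 2013

The day-of-month is always 26 (61, 61, 62 days between events).
So this recurs on the 26th of every 2 months.
April 2012: Apr 26 2012.
Next: June 2012 → Jun 26 2012.
Next: August 2012 → Aug 26 2012.
October 2012: Oct 26 2012.
December 2012: Dec 26 2012.
February 2013: Feb 26 2013.
April 2013: Apr 26 2013.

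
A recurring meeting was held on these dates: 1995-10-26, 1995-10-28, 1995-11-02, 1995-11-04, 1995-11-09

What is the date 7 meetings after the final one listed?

1995-12-02

The gap pattern 2, 5, 2, 5 repeats every 2 events.
These are the Thursdays and Saturdays of each week.
The following Saturday is 1995-11-11.
The following Thursday is 1995-11-16.
The following Saturday is 1995-11-18.
The following Thursday is 1995-11-23.
The following Saturday is 1995-11-25.
The following Thursday is 1995-11-30.
The following Saturday is 1995-12-02.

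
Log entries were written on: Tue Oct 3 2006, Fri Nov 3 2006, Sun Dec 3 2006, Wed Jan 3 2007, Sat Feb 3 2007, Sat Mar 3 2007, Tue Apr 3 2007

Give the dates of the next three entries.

Thu May 3 2007, Sun Jun 3 2007, Tue Jul 3 2007

The day-of-month is always 3 (31, 30, 31, 31, 28, 31 days between events).
So this recurs on the 3rd of each month.
Next: May 2007 → Thu May 3 2007.
June 2007: Sun Jun 3 2007.
Next: July 2007 → Tue Jul 3 2007.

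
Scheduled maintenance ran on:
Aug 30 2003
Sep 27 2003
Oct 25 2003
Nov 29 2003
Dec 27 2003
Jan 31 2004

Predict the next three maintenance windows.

All Saturdays; the gaps (28, 28, 35, 28, 35) vary with month length.
This is the last Saturday of each month.
Last Saturday of February 2004: Feb 28 2004.
March 2004 ends with Saturday Mar 27 2004.
Last Saturday of April 2004: Apr 24 2004.

Feb 28 2004, Mar 27 2004, Apr 24 2004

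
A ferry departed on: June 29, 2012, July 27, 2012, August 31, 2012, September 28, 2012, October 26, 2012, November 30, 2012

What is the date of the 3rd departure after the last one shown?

February 22, 2013

These are Fridays with 28, 35, 28, 28, 35-day gaps.
Each is the final Friday of its month — June 29, 2012 is past the 28th, so '4th Friday' doesn't fit.
Last Friday of December 2012: December 28, 2012.
Last Friday of January 2013: January 25, 2013.
Last Friday of February 2013: February 22, 2013.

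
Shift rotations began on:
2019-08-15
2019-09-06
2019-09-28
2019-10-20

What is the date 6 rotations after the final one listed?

The spacing is 22, 22, 22 days — always 22 days.
2019-10-20 + 22 days = 2019-11-11.
2019-11-11 + 22 days = 2019-12-03.
2019-12-03 + 22 days = 2019-12-25.
2019-12-25 + 22 days = 2020-01-16.
2020-01-16 + 22 days = 2020-02-07.
2020-02-07 + 22 days = 2020-02-29.

2020-02-29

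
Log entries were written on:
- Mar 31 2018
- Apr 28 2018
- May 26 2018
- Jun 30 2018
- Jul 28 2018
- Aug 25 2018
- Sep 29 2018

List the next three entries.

All Saturdays; the gaps (28, 28, 35, 28, 28, 35) vary with month length.
This is the last Saturday of each month.
October 2018 ends with Saturday Oct 27 2018.
November 2018 ends with Saturday Nov 24 2018.
Last Saturday of December 2018: Dec 29 2018.

Oct 27 2018, Nov 24 2018, Dec 29 2018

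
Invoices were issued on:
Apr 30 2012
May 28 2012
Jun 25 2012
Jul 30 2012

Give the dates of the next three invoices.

These are Mondays with 28, 28, 35-day gaps.
Each is the final Monday of its month — Apr 30 2012 is past the 28th, so '4th Monday' doesn't fit.
Last Monday of August 2012: Aug 27 2012.
Last Monday of September 2012: Sep 24 2012.
Last Monday of October 2012: Oct 29 2012.

Aug 27 2012, Sep 24 2012, Oct 29 2012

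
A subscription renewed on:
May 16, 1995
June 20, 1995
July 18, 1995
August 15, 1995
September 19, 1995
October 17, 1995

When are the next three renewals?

November 21, 1995; December 19, 1995; January 16, 1996

Gaps: 35, 28, 28, 35, 28 days — a mix of 28 and 35. Every date is a Tuesday.
Each is the 3rd Tuesday of its month.
November 1995 — 3rd Tuesday is November 21, 1995.
December 1995 — 3rd Tuesday is December 19, 1995.
3rd Tuesday of January 1996: January 16, 1996.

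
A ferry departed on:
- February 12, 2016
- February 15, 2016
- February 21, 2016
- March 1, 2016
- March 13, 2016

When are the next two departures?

The spacing grows by 3 each time: 3, 6, 9, 12 days.
Next gap: 15 days. March 13, 2016 + 15 days = March 28, 2016.
Next gap: 18 days. March 28, 2016 + 18 days = April 15, 2016.

March 28, 2016; April 15, 2016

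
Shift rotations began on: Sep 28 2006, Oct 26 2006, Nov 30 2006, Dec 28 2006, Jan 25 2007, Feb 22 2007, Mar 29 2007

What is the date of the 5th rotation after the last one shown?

Aug 30 2007

Every date is a Thursday; gaps 28, 35, 28, 28, 28, 35 days.
Each is the last Thursday of its month (at least one falls on the 29th or later, ruling out '4th Thursday').
Last Thursday of April 2007: Apr 26 2007.
Last Thursday of May 2007: May 31 2007.
Last Thursday of June 2007: Jun 28 2007.
July 2007 ends with Thursday Jul 26 2007.
Last Thursday of August 2007: Aug 30 2007.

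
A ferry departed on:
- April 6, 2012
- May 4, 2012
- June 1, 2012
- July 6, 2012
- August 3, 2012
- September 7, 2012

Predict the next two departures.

October 5, 2012; November 2, 2012

These are Fridays at 28- or 35-day spacing (28, 28, 35, 28, 35).
The pattern: 1st Friday of the month.
October 2012 — 1st Friday is October 5, 2012.
November 2012 — 1st Friday is November 2, 2012.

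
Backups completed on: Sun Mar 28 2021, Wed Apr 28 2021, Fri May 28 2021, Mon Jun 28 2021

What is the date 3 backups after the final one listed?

Tue Sep 28 2021

Each date is the 28th; the gaps (31, 30, 31) track the month lengths.
The rule is the 28th of each month.
July 2021: Wed Jul 28 2021.
Next: August 2021 → Sat Aug 28 2021.
September 2021: Tue Sep 28 2021.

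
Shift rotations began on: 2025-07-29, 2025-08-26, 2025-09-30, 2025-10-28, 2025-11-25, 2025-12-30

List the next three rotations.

These are Tuesdays with 28, 35, 28, 28, 35-day gaps.
Each is the final Tuesday of its month — 2025-07-29 is past the 28th, so '4th Tuesday' doesn't fit.
Last Tuesday of January 2026: 2026-01-27.
February 2026 ends with Tuesday 2026-02-24.
March 2026 ends with Tuesday 2026-03-31.

2026-01-27, 2026-02-24, 2026-03-31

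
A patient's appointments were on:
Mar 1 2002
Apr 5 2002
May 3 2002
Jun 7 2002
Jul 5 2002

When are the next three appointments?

Aug 2 2002, Sep 6 2002, Oct 4 2002

All dates are Fridays, 35, 28, 35, 28 days apart.
Specifically, the 1st Friday of each month.
August 2002 — 1st Friday is Aug 2 2002.
September 2002 — 1st Friday is Sep 6 2002.
October 2002 — 1st Friday is Oct 4 2002.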